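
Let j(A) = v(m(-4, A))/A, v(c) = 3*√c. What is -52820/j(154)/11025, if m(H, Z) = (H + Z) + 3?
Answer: -232408*√17/48195 ≈ -19.883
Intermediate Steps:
m(H, Z) = 3 + H + Z
j(A) = 3*√(-1 + A)/A (j(A) = (3*√(3 - 4 + A))/A = (3*√(-1 + A))/A = 3*√(-1 + A)/A)
-52820/j(154)/11025 = -52820*154/(3*√(-1 + 154))/11025 = -52820*154*√17/153*(1/11025) = -8134280*√17/153*(1/11025) = -232408*√17/48195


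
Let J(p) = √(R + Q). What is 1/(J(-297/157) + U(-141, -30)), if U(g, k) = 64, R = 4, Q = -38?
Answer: 32/2065 - I*√34/4130 ≈ 0.015496 - 0.0014119*I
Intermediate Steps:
J(p) = I*√34 (J(p) = √(4 - 38) = √(-34) = I*√34)
1/(J(-297/157) + U(-141, -30)) = 1/(I*√34 + 64) = 1/(64 + I*√34)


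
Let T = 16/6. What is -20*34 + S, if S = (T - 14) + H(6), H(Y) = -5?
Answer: -2089/3 ≈ -696.33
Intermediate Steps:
T = 8/3 (T = 16*(⅙) = 8/3 ≈ 2.6667)
S = -49/3 (S = (8/3 - 14) - 5 = -34/3 - 5 = -49/3 ≈ -16.333)
-20*34 + S = -20*34 - 49/3 = -680 - 49/3 = -2089/3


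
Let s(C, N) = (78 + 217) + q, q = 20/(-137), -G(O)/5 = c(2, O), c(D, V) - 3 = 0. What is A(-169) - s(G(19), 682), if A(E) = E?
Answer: -63548/137 ≈ -463.85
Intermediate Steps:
c(D, V) = 3 (c(D, V) = 3 + 0 = 3)
G(O) = -15 (G(O) = -5*3 = -15)
q = -20/137 (q = 20*(-1/137) = -20/137 ≈ -0.14599)
s(C, N) = 40395/137 (s(C, N) = (78 + 217) - 20/137 = 295 - 20/137 = 40395/137)
A(-169) - s(G(19), 682) = -169 - 1*40395/137 = -169 - 40395/137 = -63548/137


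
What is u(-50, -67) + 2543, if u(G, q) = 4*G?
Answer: 2343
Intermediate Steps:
u(-50, -67) + 2543 = 4*(-50) + 2543 = -200 + 2543 = 2343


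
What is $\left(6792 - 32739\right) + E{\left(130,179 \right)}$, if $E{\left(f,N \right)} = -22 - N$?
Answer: $-26148$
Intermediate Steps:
$\left(6792 - 32739\right) + E{\left(130,179 \right)} = \left(6792 - 32739\right) - 201 = -25947 - 201 = -26148$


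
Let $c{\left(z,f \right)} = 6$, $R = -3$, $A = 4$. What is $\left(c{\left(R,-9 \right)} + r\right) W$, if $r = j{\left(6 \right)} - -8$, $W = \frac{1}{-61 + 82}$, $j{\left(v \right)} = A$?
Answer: $\frac{6}{7} \approx 0.85714$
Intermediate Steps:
$j{\left(v \right)} = 4$
$W = \frac{1}{21} \approx 0.047619$
$r = 12$ ($r = 4 - -8 = 4 + 8 = 12$)
$\left(c{\left(R,-9 \right)} + r\right) W = \left(6 + 12\right) \frac{1}{21} = 18 \cdot \frac{1}{21} = \frac{6}{7}$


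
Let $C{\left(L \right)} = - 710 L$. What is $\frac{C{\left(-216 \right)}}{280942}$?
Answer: $\frac{76680}{140471} \approx 0.54588$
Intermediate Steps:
$\frac{C{\left(-216 \right)}}{280942} = \frac{\left(-710\right) \left(-216\right)}{280942} = 153360 \cdot \frac{1}{280942} = \frac{76680}{140471}$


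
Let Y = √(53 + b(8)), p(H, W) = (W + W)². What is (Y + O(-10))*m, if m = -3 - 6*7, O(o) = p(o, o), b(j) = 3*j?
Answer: -18000 - 45*√77 ≈ -18395.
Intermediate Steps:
p(H, W) = 4*W² (p(H, W) = (2*W)² = 4*W²)
O(o) = 4*o²
Y = √77 (Y = √(53 + 3*8) = √(53 + 24) = √77 ≈ 8.7750)
m = -45 (m = -3 - 42 = -45)
(Y + O(-10))*m = (√77 + 4*(-10)²)*(-45) = (√77 + 4*100)*(-45) = (√77 + 400)*(-45) = (400 + √77)*(-45) = -18000 - 45*√77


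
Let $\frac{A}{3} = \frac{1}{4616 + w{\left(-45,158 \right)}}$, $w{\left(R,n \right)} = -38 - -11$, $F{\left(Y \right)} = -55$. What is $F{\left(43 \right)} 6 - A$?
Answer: $- \frac{1514373}{4589} \approx -330.0$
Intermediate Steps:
$w{\left(R,n \right)} = -27$ ($w{\left(R,n \right)} = -38 + 11 = -27$)
$A = \frac{3}{4589}$ ($A = \frac{3}{4616 - 27} = \frac{3}{4589} \approx 0.00065374$)
$F{\left(43 \right)} 6 - A = \left(-55\right) 6 - \frac{3}{4589} = -330 - \frac{3}{4589} = - \frac{1514373}{4589}$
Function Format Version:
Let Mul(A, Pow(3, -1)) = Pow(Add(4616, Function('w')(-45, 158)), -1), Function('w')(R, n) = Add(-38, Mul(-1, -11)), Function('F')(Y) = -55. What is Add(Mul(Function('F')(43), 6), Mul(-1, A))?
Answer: Rational(-1514373, 4589) ≈ -330.00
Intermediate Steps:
Function('w')(R, n) = -27 (Function('w')(R, n) = Add(-38, 11) = -27)
A = Rational(3, 4589) (A = Mul(3, Pow(Add(4616, -27), -1)) = Mul(3, Pow(4589, -1)) = Mul(3, Rational(1, 4589)) = Rational(3, 4589) ≈ 0.00065374)
Add(Mul(Function('F')(43), 6), Mul(-1, A)) = Add(Mul(-55, 6), Mul(-1, Rational(3, 4589))) = Add(-330, Rational(-3, 4589)) = Rational(-1514373, 4589)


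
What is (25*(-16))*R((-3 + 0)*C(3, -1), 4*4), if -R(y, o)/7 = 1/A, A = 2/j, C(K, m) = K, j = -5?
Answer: -7000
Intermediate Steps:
A = -2/5 (A = 2/(-5) = 2*(-1/5) = -2/5 ≈ -0.40000)
R(y, o) = 35/2 (R(y, o) = -7/(-2/5) = -7*(-5/2) = 35/2)
(25*(-16))*R((-3 + 0)*C(3, -1), 4*4) = (25*(-16))*(35/2) = -400*35/2 = -7000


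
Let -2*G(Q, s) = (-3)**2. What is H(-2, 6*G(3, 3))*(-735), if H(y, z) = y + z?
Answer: 21315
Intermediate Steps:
G(Q, s) = -9/2 (G(Q, s) = -1/2*(-3)**2 = -1/2*9 = -9/2)
H(-2, 6*G(3, 3))*(-735) = (-2 + 6*(-9/2))*(-735) = (-2 - 27)*(-735) = -29*(-735) = 21315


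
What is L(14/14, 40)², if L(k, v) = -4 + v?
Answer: 1296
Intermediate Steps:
L(14/14, 40)² = (-4 + 40)² = 36² = 1296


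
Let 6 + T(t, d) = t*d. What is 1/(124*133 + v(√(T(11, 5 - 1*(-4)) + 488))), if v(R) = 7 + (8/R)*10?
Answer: 9585919/158158071181 - 80*√581/158158071181 ≈ 6.0598e-5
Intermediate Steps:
T(t, d) = -6 + d*t (T(t, d) = -6 + t*d = -6 + d*t)
v(R) = 7 + 80/R
1/(124*133 + v(√(T(11, 5 - 1*(-4)) + 488))) = 1/(124*133 + (7 + 80/(√((-6 + (5 - 1*(-4))*11) + 488)))) = 1/(16492 + (7 + 80/(√((-6 + (5 + 4)*11) + 488)))) = 1/(16492 + (7 + 80/(√((-6 + 9*11) + 488)))) = 1/(16492 + (7 + 80/(√((-6 + 99) + 488)))) = 1/(16492 + (7 + 80/(√(93 + 488)))) = 1/(16492 + (7 + 80/(√581))) = 1/(16492 + (7 + 80*(√581/581))) = 1/(16492 + (7 + 80*√581/581)) = 1/(16499 + 80*√581/581)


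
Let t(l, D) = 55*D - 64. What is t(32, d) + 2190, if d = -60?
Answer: -1174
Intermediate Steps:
t(l, D) = -64 + 55*D
t(32, d) + 2190 = (-64 + 55*(-60)) + 2190 = (-64 - 3300) + 2190 = -3364 + 2190 = -1174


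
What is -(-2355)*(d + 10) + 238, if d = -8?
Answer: 4948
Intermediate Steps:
-(-2355)*(d + 10) + 238 = -(-2355)*(-8 + 10) + 238 = -(-2355)*2 + 238 = -471*(-10) + 238 = 4710 + 238 = 4948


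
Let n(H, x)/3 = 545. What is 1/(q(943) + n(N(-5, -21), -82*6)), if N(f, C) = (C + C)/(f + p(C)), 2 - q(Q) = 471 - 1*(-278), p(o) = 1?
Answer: 1/888 ≈ 0.0011261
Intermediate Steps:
q(Q) = -747 (q(Q) = 2 - (471 - 1*(-278)) = 2 - (471 + 278) = 2 - 1*749 = 2 - 749 = -747)
N(f, C) = 2*C/(1 + f) (N(f, C) = (C + C)/(f + 1) = (2*C)/(1 + f) = 2*C/(1 + f))
n(H, x) = 1635 (n(H, x) = 3*545 = 1635)
1/(q(943) + n(N(-5, -21), -82*6)) = 1/(-747 + 1635) = 1/888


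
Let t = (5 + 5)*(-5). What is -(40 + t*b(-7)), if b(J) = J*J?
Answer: 2410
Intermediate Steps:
b(J) = J²
t = -50 (t = 10*(-5) = -50)
-(40 + t*b(-7)) = -(40 - 50*(-7)²) = -(40 - 50*49) = -(40 - 2450) = -1*(-2410) = 2410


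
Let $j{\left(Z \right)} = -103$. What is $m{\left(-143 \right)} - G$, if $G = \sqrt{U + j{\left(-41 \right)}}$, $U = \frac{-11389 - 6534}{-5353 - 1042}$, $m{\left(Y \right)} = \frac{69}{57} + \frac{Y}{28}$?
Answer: $- \frac{2073}{532} - \frac{i \sqrt{4097672990}}{6395} \approx -3.8966 - 10.01 i$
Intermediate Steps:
$m{\left(Y \right)} = \frac{23}{19} + \frac{Y}{28}$ ($m{\left(Y \right)} = 69 \cdot \frac{1}{57} + Y \frac{1}{28} = \frac{23}{19} + \frac{Y}{28}$)
$U = \frac{17923}{6395}$ ($U = - \frac{17923}{-6395} = \left(-17923\right) \left(- \frac{1}{6395}\right) = \frac{17923}{6395} \approx 2.8027$)
$G = \frac{i \sqrt{4097672990}}{6395}$ ($G = \sqrt{\frac{17923}{6395} - 103} = \sqrt{- \frac{640762}{6395}} = \frac{i \sqrt{4097672990}}{6395} \approx 10.01 i$)
$m{\left(-143 \right)} - G = \left(\frac{23}{19} + \frac{1}{28} \left(-143\right)\right) - \frac{i \sqrt{4097672990}}{6395} = \left(\frac{23}{19} - \frac{143}{28}\right) - \frac{i \sqrt{4097672990}}{6395} = - \frac{2073}{532} - \frac{i \sqrt{4097672990}}{6395}$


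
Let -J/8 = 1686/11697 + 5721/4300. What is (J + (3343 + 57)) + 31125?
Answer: 144659502567/4191425 ≈ 34513.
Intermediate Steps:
J = -49445558/4191425 (J = -8*(1686/11697 + 5721/4300) = -8*(1686*(1/11697) + 5721*(1/4300)) = -8*(562/3899 + 5721/4300) = -8*24722779/16765700 = -49445558/4191425 ≈ -11.797)
(J + (3343 + 57)) + 31125 = (-49445558/4191425 + (3343 + 57)) + 31125 = (-49445558/4191425 + 3400) + 31125 = 14201399442/4191425 + 31125 = 144659502567/4191425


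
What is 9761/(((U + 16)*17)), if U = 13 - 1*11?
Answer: 9761/306 ≈ 31.899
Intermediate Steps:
U = 2 (U = 13 - 11 = 2)
9761/(((U + 16)*17)) = 9761/(((2 + 16)*17)) = 9761/((18*17)) = 9761/306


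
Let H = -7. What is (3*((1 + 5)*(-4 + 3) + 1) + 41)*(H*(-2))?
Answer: 364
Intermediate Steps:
(3*((1 + 5)*(-4 + 3) + 1) + 41)*(H*(-2)) = (3*((1 + 5)*(-4 + 3) + 1) + 41)*(-7*(-2)) = (3*(6*(-1) + 1) + 41)*14 = (3*(-6 + 1) + 41)*14 = (3*(-5) + 41)*14 = (-15 + 41)*14 = 26*14 = 364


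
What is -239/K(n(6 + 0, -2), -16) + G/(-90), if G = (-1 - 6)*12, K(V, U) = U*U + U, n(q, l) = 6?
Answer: -1/16 ≈ -0.062500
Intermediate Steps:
K(V, U) = U + U² (K(V, U) = U² + U = U + U²)
G = -84 (G = -7*12 = -84)
-239/K(n(6 + 0, -2), -16) + G/(-90) = -239*(-1/(16*(1 - 16))) - 84/(-90) = -239/((-16*(-15))) - 84*(-1/90) = -239/240 + 14/15 = -1/16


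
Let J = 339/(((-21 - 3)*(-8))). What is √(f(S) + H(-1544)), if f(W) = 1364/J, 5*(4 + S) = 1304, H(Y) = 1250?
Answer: 3*√2869522/113 ≈ 44.973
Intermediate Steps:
S = 1284/5 (S = -4 + (⅕)*1304 = -4 + 1304/5 = 1284/5 ≈ 256.80)
J = 113/64 (J = 339/((-24*(-8))) = 339/192 = 339*(1/192) = 113/64 ≈ 1.7656)
f(W) = 87296/113 (f(W) = 1364/(113/64) = 1364*(64/113) = 87296/113)
√(f(S) + H(-1544)) = √(87296/113 + 1250) = √(228546/113) = 3*√2869522/113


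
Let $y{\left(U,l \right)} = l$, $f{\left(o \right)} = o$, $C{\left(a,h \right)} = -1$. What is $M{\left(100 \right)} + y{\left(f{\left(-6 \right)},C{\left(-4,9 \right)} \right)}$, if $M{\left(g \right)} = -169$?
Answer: $-170$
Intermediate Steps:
$M{\left(100 \right)} + y{\left(f{\left(-6 \right)},C{\left(-4,9 \right)} \right)} = -169 - 1 = -170$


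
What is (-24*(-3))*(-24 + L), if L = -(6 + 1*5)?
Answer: -2520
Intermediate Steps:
L = -11 (L = -(6 + 5) = -1*11 = -11)
(-24*(-3))*(-24 + L) = (-24*(-3))*(-24 - 11) = 72*(-35) = -2520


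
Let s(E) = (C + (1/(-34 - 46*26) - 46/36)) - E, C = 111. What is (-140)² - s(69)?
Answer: 366149689/18720 ≈ 19559.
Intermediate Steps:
s(E) = 2053991/18720 - E (s(E) = (111 + (1/(-34 - 46*26) - 46/36)) - E = (111 + ((1/26)/(-80) - 46*1/36)) - E = (111 + (-1/80*1/26 - 23/18)) - E = (111 + (-1/2080 - 23/18)) - E = (111 - 23929/18720) - E = 2053991/18720 - E)
(-140)² - s(69) = (-140)² - (2053991/18720 - 1*69) = 19600 - (2053991/18720 - 69) = 19600 - 1*762311/18720 = 19600 - 762311/18720 = 366149689/18720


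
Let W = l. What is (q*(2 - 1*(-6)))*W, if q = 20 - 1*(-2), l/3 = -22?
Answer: -11616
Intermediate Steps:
l = -66 (l = 3*(-22) = -66)
W = -66
q = 22 (q = 20 + 2 = 22)
(q*(2 - 1*(-6)))*W = (22*(2 - 1*(-6)))*(-66) = (22*(2 + 6))*(-66) = (22*8)*(-66) = 176*(-66) = -11616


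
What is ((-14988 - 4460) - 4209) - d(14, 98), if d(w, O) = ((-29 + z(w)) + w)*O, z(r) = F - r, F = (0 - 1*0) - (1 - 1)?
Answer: -20815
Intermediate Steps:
F = 0 (F = (0 + 0) - 1*0 = 0 + 0 = 0)
z(r) = -r (z(r) = 0 - r = -r)
d(w, O) = -29*O (d(w, O) = ((-29 - w) + w)*O = -29*O)
((-14988 - 4460) - 4209) - d(14, 98) = ((-14988 - 4460) - 4209) - (-29)*98 = (-19448 - 4209) - 1*(-2842) = -23657 + 2842 = -20815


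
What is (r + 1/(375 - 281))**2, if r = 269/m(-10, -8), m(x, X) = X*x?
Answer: 160858489/14137600 ≈ 11.378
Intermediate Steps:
r = 269/80 (r = 269/((-8*(-10))) = 269/80 ≈ 3.3625)
(r + 1/(375 - 281))**2 = (269/80 + 1/(375 - 281))**2 = (269/80 + 1/94)**2 = (12683/3760)**2 = 160858489/14137600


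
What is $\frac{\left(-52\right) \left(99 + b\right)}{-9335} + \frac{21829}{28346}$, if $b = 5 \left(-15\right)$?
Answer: $\frac{239149523}{264609910} \approx 0.90378$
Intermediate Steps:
$b = -75$
$\frac{\left(-52\right) \left(99 + b\right)}{-9335} + \frac{21829}{28346} = \frac{\left(-52\right) \left(99 - 75\right)}{-9335} + \frac{21829}{28346} = \left(-52\right) 24 \left(- \frac{1}{9335}\right) + 21829 \cdot \frac{1}{28346} = \left(-1248\right) \left(- \frac{1}{9335}\right) + \frac{21829}{28346} = \frac{1248}{9335} + \frac{21829}{28346} = \frac{239149523}{264609910}$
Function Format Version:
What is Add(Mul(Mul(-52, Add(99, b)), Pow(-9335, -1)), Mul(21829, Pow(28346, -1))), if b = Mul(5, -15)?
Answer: Rational(239149523, 264609910) ≈ 0.90378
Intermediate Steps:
b = -75
Add(Mul(Mul(-52, Add(99, b)), Pow(-9335, -1)), Mul(21829, Pow(28346, -1))) = Add(Mul(Mul(-52, Add(99, -75)), Pow(-9335, -1)), Mul(21829, Pow(28346, -1))) = Add(Mul(Mul(-52, 24), Rational(-1, 9335)), Mul(21829, Rational(1, 28346))) = Add(Mul(-1248, Rational(-1, 9335)), Rational(21829, 28346)) = Add(Rational(1248, 9335), Rational(21829, 28346)) = Rational(239149523, 264609910)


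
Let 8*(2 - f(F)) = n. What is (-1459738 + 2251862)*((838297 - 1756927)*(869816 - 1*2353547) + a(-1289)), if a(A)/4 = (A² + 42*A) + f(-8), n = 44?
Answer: 1079669953307533952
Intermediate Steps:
f(F) = -7/2 (f(F) = 2 - ⅛*44 = 2 - 11/2 = -7/2)
a(A) = -14 + 4*A² + 168*A (a(A) = 4*((A² + 42*A) - 7/2) = 4*(-7/2 + A² + 42*A) = -14 + 4*A² + 168*A)
(-1459738 + 2251862)*((838297 - 1756927)*(869816 - 1*2353547) + a(-1289)) = (-1459738 + 2251862)*((838297 - 1756927)*(869816 - 1*2353547) + (-14 + 4*(-1289)² + 168*(-1289))) = 792124*(-918630*(869816 - 2353547) + (-14 + 4*1661521 - 216552)) = 792124*(-918630*(-1483731) + (-14 + 6646084 - 216552)) = 792124*(1362999808530 + 6429518) = 792124*1363006238048 = 1079669953307533952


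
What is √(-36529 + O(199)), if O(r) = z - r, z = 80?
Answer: 6*I*√1018 ≈ 191.44*I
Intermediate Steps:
O(r) = 80 - r
√(-36529 + O(199)) = √(-36529 + (80 - 1*199)) = √(-36529 + (80 - 199)) = √(-36529 - 119) = √(-36648) = 6*I*√1018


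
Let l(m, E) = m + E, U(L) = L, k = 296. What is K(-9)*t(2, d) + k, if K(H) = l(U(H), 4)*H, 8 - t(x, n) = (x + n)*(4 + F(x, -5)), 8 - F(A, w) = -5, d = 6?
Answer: -5464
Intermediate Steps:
F(A, w) = 13 (F(A, w) = 8 - 1*(-5) = 8 + 5 = 13)
t(x, n) = 8 - 17*n - 17*x (t(x, n) = 8 - (x + n)*(4 + 13) = 8 - (n + x)*17 = 8 - (17*n + 17*x) = 8 + (-17*n - 17*x) = 8 - 17*n - 17*x)
l(m, E) = E + m
K(H) = H*(4 + H) (K(H) = (4 + H)*H = H*(4 + H))
K(-9)*t(2, d) + k = (-9*(4 - 9))*(8 - 17*6 - 17*2) + 296 = (-9*(-5))*(8 - 102 - 34) + 296 = 45*(-128) + 296 = -5760 + 296 = -5464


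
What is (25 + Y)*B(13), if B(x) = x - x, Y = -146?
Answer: 0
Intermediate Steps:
B(x) = 0
(25 + Y)*B(13) = (25 - 146)*0 = -121*0 = 0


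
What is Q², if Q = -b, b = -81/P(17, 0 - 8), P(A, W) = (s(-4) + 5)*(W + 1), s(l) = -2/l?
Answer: 26244/5929 ≈ 4.4264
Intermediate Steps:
P(A, W) = 11/2 + 11*W/2 (P(A, W) = (-2/(-4) + 5)*(W + 1) = (-2*(-¼) + 5)*(1 + W) = (½ + 5)*(1 + W) = 11*(1 + W)/2 = 11/2 + 11*W/2)
b = 162/77 (b = -81/(11/2 + 11*(0 - 8)/2) = -81/(11/2 + (11/2)*(-8)) = -81/(11/2 - 44) = -81/(-77/2) = -81*(-2/77) = 162/77 ≈ 2.1039)
Q = -162/77 (Q = -1*162/77 = -162/77 ≈ -2.1039)
Q² = (-162/77)² = 26244/5929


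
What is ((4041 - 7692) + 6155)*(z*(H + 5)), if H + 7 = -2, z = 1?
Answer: -10016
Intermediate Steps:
H = -9 (H = -7 - 2 = -9)
((4041 - 7692) + 6155)*(z*(H + 5)) = ((4041 - 7692) + 6155)*(1*(-9 + 5)) = (-3651 + 6155)*(1*(-4)) = 2504*(-4) = -10016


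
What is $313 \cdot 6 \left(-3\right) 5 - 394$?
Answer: $-28564$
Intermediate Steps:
$313 \cdot 6 \left(-3\right) 5 - 394 = 313 \left(\left(-18\right) 5\right) - 394 = 313 \left(-90\right) - 394 = -28170 - 394 = -28564$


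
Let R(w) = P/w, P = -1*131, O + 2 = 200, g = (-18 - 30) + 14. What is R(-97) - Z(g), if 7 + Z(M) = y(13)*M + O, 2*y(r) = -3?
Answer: -23343/97 ≈ -240.65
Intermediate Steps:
g = -34 (g = -48 + 14 = -34)
y(r) = -3/2 (y(r) = (½)*(-3) = -3/2)
O = 198 (O = -2 + 200 = 198)
P = -131
R(w) = -131/w
Z(M) = 191 - 3*M/2 (Z(M) = -7 + (-3*M/2 + 198) = -7 + (198 - 3*M/2) = 191 - 3*M/2)
R(-97) - Z(g) = -131/(-97) - (191 - 3/2*(-34)) = -131*(-1/97) - (191 + 51) = 131/97 - 1*242 = 131/97 - 242 = -23343/97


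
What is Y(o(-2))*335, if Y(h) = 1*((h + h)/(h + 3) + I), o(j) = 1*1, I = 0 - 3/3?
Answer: -335/2 ≈ -167.50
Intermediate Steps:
I = -1 (I = 0 - 3/3 = 0 - 1*1 = 0 - 1 = -1)
o(j) = 1
Y(h) = -1 + 2*h/(3 + h) (Y(h) = 1*((h + h)/(h + 3) - 1) = 1*((2*h)/(3 + h) - 1) = 1*(2*h/(3 + h) - 1) = 1*(-1 + 2*h/(3 + h)) = -1 + 2*h/(3 + h))
Y(o(-2))*335 = ((-3 + 1)/(3 + 1))*335 = (-2/4)*335 = ((¼)*(-2))*335 = -½*335 = -335/2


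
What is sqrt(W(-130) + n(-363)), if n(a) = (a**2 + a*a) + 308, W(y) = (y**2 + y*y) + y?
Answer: 2*sqrt(74379) ≈ 545.45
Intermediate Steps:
W(y) = y + 2*y**2 (W(y) = (y**2 + y**2) + y = 2*y**2 + y = y + 2*y**2)
n(a) = 308 + 2*a**2 (n(a) = (a**2 + a**2) + 308 = 2*a**2 + 308 = 308 + 2*a**2)
sqrt(W(-130) + n(-363)) = sqrt(-130*(1 + 2*(-130)) + (308 + 2*(-363)**2)) = sqrt(-130*(1 - 260) + (308 + 2*131769)) = sqrt(-130*(-259) + (308 + 263538)) = sqrt(33670 + 263846) = sqrt(297516) = 2*sqrt(74379)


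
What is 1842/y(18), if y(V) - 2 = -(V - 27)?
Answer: 1842/11 ≈ 167.45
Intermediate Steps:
y(V) = 29 - V (y(V) = 2 - (V - 27) = 2 - (-27 + V) = 2 + (27 - V) = 29 - V)
1842/y(18) = 1842/(29 - 1*18) = 1842/(29 - 18) = 1842/11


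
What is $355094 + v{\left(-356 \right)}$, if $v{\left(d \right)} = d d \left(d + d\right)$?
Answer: $-89880938$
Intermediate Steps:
$v{\left(d \right)} = 2 d^{3}$ ($v{\left(d \right)} = d^{2} \cdot 2 d = 2 d^{3}$)
$355094 + v{\left(-356 \right)} = 355094 + 2 \left(-356\right)^{3} = 355094 + 2 \left(-45118016\right) = 355094 - 90236032 = -89880938$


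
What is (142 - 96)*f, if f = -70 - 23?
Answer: -4278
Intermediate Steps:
f = -93
(142 - 96)*f = (142 - 96)*(-93) = 46*(-93) = -4278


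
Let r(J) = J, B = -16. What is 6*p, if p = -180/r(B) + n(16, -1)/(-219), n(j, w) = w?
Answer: 9859/146 ≈ 67.527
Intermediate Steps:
p = 9859/876 (p = -180/(-16) - 1/(-219) = -180*(-1/16) - 1*(-1/219) = 45/4 + 1/219 = 9859/876 ≈ 11.255)
6*p = 6*(9859/876) = 9859/146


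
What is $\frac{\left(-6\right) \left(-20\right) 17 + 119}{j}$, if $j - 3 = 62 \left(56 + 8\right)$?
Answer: $\frac{2159}{3971} \approx 0.54369$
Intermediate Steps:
$j = 3971$ ($j = 3 + 62 \left(56 + 8\right) = 3 + 62 \cdot 64 = 3 + 3968 = 3971$)
$\frac{\left(-6\right) \left(-20\right) 17 + 119}{j} = \frac{\left(-6\right) \left(-20\right) 17 + 119}{3971} = \left(120 \cdot 17 + 119\right) \frac{1}{3971} = \left(2040 + 119\right) \frac{1}{3971} = 2159 \cdot \frac{1}{3971} = \frac{2159}{3971}$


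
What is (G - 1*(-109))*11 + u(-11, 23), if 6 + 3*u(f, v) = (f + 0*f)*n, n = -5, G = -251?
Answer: -4637/3 ≈ -1545.7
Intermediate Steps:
u(f, v) = -2 - 5*f/3 (u(f, v) = -2 + ((f + 0*f)*(-5))/3 = -2 + ((f + 0)*(-5))/3 = -2 + (f*(-5))/3 = -2 + (-5*f)/3 = -2 - 5*f/3)
(G - 1*(-109))*11 + u(-11, 23) = (-251 - 1*(-109))*11 + (-2 - 5/3*(-11)) = (-251 + 109)*11 + (-2 + 55/3) = -142*11 + 49/3 = -1562 + 49/3 = -4637/3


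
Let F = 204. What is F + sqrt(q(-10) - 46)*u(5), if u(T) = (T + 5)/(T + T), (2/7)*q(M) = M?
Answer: 204 + 9*I ≈ 204.0 + 9.0*I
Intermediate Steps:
q(M) = 7*M/2
u(T) = (5 + T)/(2*T) (u(T) = (5 + T)/((2*T)) = (5 + T)*(1/(2*T)) = (5 + T)/(2*T))
F + sqrt(q(-10) - 46)*u(5) = 204 + sqrt((7/2)*(-10) - 46)*((1/2)*(5 + 5)/5) = 204 + sqrt(-35 - 46)*((1/2)*(1/5)*10) = 204 + sqrt(-81)*1 = 204 + (9*I)*1 = 204 + 9*I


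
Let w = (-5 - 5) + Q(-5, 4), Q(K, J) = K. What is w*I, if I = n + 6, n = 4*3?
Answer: -270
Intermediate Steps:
n = 12
I = 18 (I = 12 + 6 = 18)
w = -15 (w = (-5 - 5) - 5 = -10 - 5 = -15)
w*I = -15*18 = -270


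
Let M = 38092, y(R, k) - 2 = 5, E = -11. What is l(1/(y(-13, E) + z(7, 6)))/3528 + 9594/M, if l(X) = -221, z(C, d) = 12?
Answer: 6357325/33597144 ≈ 0.18922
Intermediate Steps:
y(R, k) = 7 (y(R, k) = 2 + 5 = 7)
l(1/(y(-13, E) + z(7, 6)))/3528 + 9594/M = -221/3528 + 9594/38092 = -221*1/3528 + 9594*(1/38092) = -221/3528 + 4797/19046 = 6357325/33597144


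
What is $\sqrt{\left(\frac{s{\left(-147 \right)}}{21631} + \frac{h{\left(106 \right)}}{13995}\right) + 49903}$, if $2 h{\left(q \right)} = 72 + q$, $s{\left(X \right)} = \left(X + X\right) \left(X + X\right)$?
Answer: $\frac{\sqrt{508180475372896106870}}{100908615} \approx 223.4$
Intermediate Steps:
$s{\left(X \right)} = 4 X^{2}$ ($s{\left(X \right)} = 2 X 2 X = 4 X^{2}$)
$h{\left(q \right)} = 36 + \frac{q}{2}$ ($h{\left(q \right)} = \frac{72 + q}{2} = 36 + \frac{q}{2}$)
$\sqrt{\left(\frac{s{\left(-147 \right)}}{21631} + \frac{h{\left(106 \right)}}{13995}\right) + 49903} = \sqrt{\left(\frac{4 \left(-147\right)^{2}}{21631} + \frac{36 + \frac{1}{2} \cdot 106}{13995}\right) + 49903} = \sqrt{\left(4 \cdot 21609 \cdot \frac{1}{21631} + \left(36 + 53\right) \frac{1}{13995}\right) + 49903} = \sqrt{\left(86436 \cdot \frac{1}{21631} + 89 \cdot \frac{1}{13995}\right) + 49903} = \sqrt{\left(\frac{86436}{21631} + \frac{89}{13995}\right) + 49903} = \sqrt{\frac{1211596979}{302725845} + 49903} = \sqrt{\frac{15108139440014}{302725845}} = \frac{\sqrt{508180475372896106870}}{100908615}$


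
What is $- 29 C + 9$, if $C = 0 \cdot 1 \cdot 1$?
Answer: $9$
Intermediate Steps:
$C = 0$ ($C = 0 \cdot 1 = 0$)
$- 29 C + 9 = \left(-29\right) 0 + 9 = 0 + 9 = 9$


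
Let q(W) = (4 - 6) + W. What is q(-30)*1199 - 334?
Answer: -38702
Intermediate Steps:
q(W) = -2 + W
q(-30)*1199 - 334 = (-2 - 30)*1199 - 334 = -32*1199 - 334 = -38368 - 334 = -38702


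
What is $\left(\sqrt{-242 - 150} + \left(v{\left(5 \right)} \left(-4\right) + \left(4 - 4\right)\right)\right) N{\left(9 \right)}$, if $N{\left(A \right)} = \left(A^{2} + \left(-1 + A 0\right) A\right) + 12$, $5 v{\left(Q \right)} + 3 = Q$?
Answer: $- \frac{672}{5} + 1176 i \sqrt{2} \approx -134.4 + 1663.1 i$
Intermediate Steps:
$v{\left(Q \right)} = - \frac{3}{5} + \frac{Q}{5}$
$N{\left(A \right)} = 12 + A^{2} - A$ ($N{\left(A \right)} = \left(A^{2} + \left(-1 + 0\right) A\right) + 12 = \left(A^{2} - A\right) + 12 = 12 + A^{2} - A$)
$\left(\sqrt{-242 - 150} + \left(v{\left(5 \right)} \left(-4\right) + \left(4 - 4\right)\right)\right) N{\left(9 \right)} = \left(\sqrt{-242 - 150} + \left(\left(- \frac{3}{5} + \frac{1}{5} \cdot 5\right) \left(-4\right) + \left(4 - 4\right)\right)\right) \left(12 + 9^{2} - 9\right) = \left(\sqrt{-392} + \left(\left(- \frac{3}{5} + 1\right) \left(-4\right) + 0\right)\right) \left(12 + 81 - 9\right) = \left(14 i \sqrt{2} + \left(\frac{2}{5} \left(-4\right) + 0\right)\right) 84 = \left(14 i \sqrt{2} + \left(- \frac{8}{5} + 0\right)\right) 84 = \left(14 i \sqrt{2} - \frac{8}{5}\right) 84 = \left(- \frac{8}{5} + 14 i \sqrt{2}\right) 84 = - \frac{672}{5} + 1176 i \sqrt{2}$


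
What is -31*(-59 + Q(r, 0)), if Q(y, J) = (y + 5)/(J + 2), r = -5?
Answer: 1829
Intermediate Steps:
Q(y, J) = (5 + y)/(2 + J)
-31*(-59 + Q(r, 0)) = -31*(-59 + (5 - 5)/(2 + 0)) = -31*(-59 + 0/2) = -31*(-59 + (1/2)*0) = -31*(-59 + 0) = -31*(-59) = 1829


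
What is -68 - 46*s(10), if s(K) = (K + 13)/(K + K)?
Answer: -1209/10 ≈ -120.90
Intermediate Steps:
s(K) = (13 + K)/(2*K) (s(K) = (13 + K)/((2*K)) = (13 + K)*(1/(2*K)) = (13 + K)/(2*K))
-68 - 46*s(10) = -68 - 23*(13 + 10)/10 = -68 - 23*23/10 = -68 - 46*23/20 = -68 - 529/10 = -1209/10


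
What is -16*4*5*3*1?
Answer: -960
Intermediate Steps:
-16*4*5*3*1 = -320*3*1 = -16*60*1 = -960*1 = -960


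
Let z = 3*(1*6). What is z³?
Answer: 5832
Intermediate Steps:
z = 18 (z = 3*6 = 18)
z³ = 18³ = 5832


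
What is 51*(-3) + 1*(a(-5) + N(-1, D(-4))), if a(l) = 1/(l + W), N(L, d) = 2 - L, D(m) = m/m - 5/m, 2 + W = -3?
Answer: -1501/10 ≈ -150.10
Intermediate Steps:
W = -5 (W = -2 - 3 = -5)
D(m) = 1 - 5/m
a(l) = 1/(-5 + l) (a(l) = 1/(l - 5) = 1/(-5 + l))
51*(-3) + 1*(a(-5) + N(-1, D(-4))) = 51*(-3) + 1*(1/(-5 - 5) + (2 - 1*(-1))) = -153 + 1*(1/(-10) + (2 + 1)) = -153 + 1*(-1/10 + 3) = -153 + 1*(29/10) = -153 + 29/10 = -1501/10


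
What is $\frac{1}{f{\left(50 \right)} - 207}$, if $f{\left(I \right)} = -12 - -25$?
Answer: $- \frac{1}{194} \approx -0.0051546$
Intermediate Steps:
$f{\left(I \right)} = 13$ ($f{\left(I \right)} = -12 + 25 = 13$)
$\frac{1}{f{\left(50 \right)} - 207} = \frac{1}{13 - 207} = \frac{1}{-194} = - \frac{1}{194}$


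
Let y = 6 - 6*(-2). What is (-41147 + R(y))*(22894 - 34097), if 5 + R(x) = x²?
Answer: 457396084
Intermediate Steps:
y = 18 (y = 6 + 12 = 18)
R(x) = -5 + x²
(-41147 + R(y))*(22894 - 34097) = (-41147 + (-5 + 18²))*(22894 - 34097) = (-41147 + (-5 + 324))*(-11203) = (-41147 + 319)*(-11203) = -40828*(-11203) = 457396084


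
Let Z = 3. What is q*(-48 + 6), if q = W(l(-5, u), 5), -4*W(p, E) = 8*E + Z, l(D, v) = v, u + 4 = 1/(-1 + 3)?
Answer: 903/2 ≈ 451.50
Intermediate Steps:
u = -7/2 (u = -4 + 1/(-1 + 3) = -4 + 1/2 = -7/2 ≈ -3.5000)
W(p, E) = -3/4 - 2*E (W(p, E) = -(8*E + 3)/4 = -(3 + 8*E)/4 = -3/4 - 2*E)
q = -43/4 (q = -3/4 - 2*5 = -3/4 - 10 = -43/4 ≈ -10.750)
q*(-48 + 6) = -43*(-48 + 6)/4 = -43/4*(-42) = 903/2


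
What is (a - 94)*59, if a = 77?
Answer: -1003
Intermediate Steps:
(a - 94)*59 = (77 - 94)*59 = -17*59 = -1003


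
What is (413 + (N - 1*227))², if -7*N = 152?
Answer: 1322500/49 ≈ 26990.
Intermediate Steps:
N = -152/7 (N = -⅐*152 = -152/7 ≈ -21.714)
(413 + (N - 1*227))² = (413 + (-152/7 - 1*227))² = (413 + (-152/7 - 227))² = (413 - 1741/7)² = (1150/7)² = 1322500/49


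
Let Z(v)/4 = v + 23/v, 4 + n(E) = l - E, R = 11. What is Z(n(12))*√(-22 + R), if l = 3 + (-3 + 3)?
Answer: -768*I*√11/13 ≈ -195.94*I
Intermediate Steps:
l = 3 (l = 3 + 0 = 3)
n(E) = -1 - E (n(E) = -4 + (3 - E) = -1 - E)
Z(v) = 4*v + 92/v (Z(v) = 4*(v + 23/v) = 4*v + 92/v)
Z(n(12))*√(-22 + R) = (4*(-1 - 1*12) + 92/(-1 - 1*12))*√(-22 + 11) = (4*(-1 - 12) + 92/(-1 - 12))*√(-11) = (4*(-13) + 92/(-13))*(I*√11) = (-52 + 92*(-1/13))*(I*√11) = (-52 - 92/13)*(I*√11) = -768*I*√11/13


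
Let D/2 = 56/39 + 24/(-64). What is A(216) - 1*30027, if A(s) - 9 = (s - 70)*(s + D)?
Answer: 142567/78 ≈ 1827.8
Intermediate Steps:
D = 331/156 (D = 2*(56/39 + 24/(-64)) = 2*(56*(1/39) + 24*(-1/64)) = 2*(56/39 - 3/8) = 2*(331/312) = 331/156 ≈ 2.1218)
A(s) = 9 + (-70 + s)*(331/156 + s) (A(s) = 9 + (s - 70)*(s + 331/156) = 9 + (-70 + s)*(331/156 + s))
A(216) - 1*30027 = (-10883/78 + 216**2 - 10589/156*216) - 1*30027 = (-10883/78 + 46656 - 190602/13) - 30027 = 2484673/78 - 30027 = 142567/78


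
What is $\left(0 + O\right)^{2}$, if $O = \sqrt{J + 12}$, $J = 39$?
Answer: $51$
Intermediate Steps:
$O = \sqrt{51}$ ($O = \sqrt{39 + 12} = \sqrt{51} \approx 7.1414$)
$\left(0 + O\right)^{2} = \left(0 + \sqrt{51}\right)^{2} = \left(\sqrt{51}\right)^{2} = 51$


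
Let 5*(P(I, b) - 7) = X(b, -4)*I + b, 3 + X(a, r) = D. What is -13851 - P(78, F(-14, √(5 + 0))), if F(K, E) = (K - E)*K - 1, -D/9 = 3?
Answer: -13429 - 14*√5/5 ≈ -13435.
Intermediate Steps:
D = -27 (D = -9*3 = -27)
X(a, r) = -30 (X(a, r) = -3 - 27 = -30)
F(K, E) = -1 + K*(K - E) (F(K, E) = K*(K - E) - 1 = -1 + K*(K - E))
P(I, b) = 7 - 6*I + b/5 (P(I, b) = 7 + (-30*I + b)/5 = 7 + (b - 30*I)/5 = 7 + (-6*I + b/5) = 7 - 6*I + b/5)
-13851 - P(78, F(-14, √(5 + 0))) = -13851 - (7 - 6*78 + (-1 + (-14)² - 1*√(5 + 0)*(-14))/5) = -13851 - (7 - 468 + (-1 + 196 - 1*√5*(-14))/5) = -13851 - (7 - 468 + (-1 + 196 + 14*√5)/5) = -13851 - (7 - 468 + (195 + 14*√5)/5) = -13851 - (7 - 468 + (39 + 14*√5/5)) = -13851 - (-422 + 14*√5/5) = -13851 + (422 - 14*√5/5) = -13429 - 14*√5/5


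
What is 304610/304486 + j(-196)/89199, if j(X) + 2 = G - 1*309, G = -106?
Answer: 4507322788/4526641119 ≈ 0.99573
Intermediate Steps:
j(X) = -417 (j(X) = -2 + (-106 - 1*309) = -2 + (-106 - 309) = -2 - 415 = -417)
304610/304486 + j(-196)/89199 = 304610/304486 - 417/89199 = 304610*(1/304486) - 417*1/89199 = 152305/152243 - 139/29733 = 4507322788/4526641119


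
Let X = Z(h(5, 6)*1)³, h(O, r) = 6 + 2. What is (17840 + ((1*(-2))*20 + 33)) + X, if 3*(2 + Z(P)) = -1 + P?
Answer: 481492/27 ≈ 17833.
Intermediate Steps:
h(O, r) = 8
Z(P) = -7/3 + P/3 (Z(P) = -2 + (-1 + P)/3 = -2 + (-⅓ + P/3) = -7/3 + P/3)
X = 1/27 (X = (-7/3 + (8*1)/3)³ = (-7/3 + (⅓)*8)³ = (-7/3 + 8/3)³ = (⅓)³ = 1/27 ≈ 0.037037)
(17840 + ((1*(-2))*20 + 33)) + X = (17840 + ((1*(-2))*20 + 33)) + 1/27 = (17840 + (-2*20 + 33)) + 1/27 = (17840 + (-40 + 33)) + 1/27 = (17840 - 7) + 1/27 = 17833 + 1/27 = 481492/27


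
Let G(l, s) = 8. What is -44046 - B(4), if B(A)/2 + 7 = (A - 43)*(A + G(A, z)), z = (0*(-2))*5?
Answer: -43096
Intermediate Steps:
z = 0 (z = 0*5 = 0)
B(A) = -14 + 2*(-43 + A)*(8 + A) (B(A) = -14 + 2*((A - 43)*(A + 8)) = -14 + 2*((-43 + A)*(8 + A)) = -14 + 2*(-43 + A)*(8 + A))
-44046 - B(4) = -44046 - (-702 - 70*4 + 2*4²) = -44046 - (-702 - 280 + 2*16) = -44046 - (-702 - 280 + 32) = -44046 - 1*(-950) = -44046 + 950 = -43096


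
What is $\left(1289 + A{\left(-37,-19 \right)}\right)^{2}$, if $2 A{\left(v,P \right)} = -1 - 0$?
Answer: $\frac{6640929}{4} \approx 1.6602 \cdot 10^{6}$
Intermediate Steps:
$A{\left(v,P \right)} = - \frac{1}{2}$ ($A{\left(v,P \right)} = \frac{-1 - 0}{2} = \frac{-1 + 0}{2} = \frac{1}{2} \left(-1\right) = - \frac{1}{2}$)
$\left(1289 + A{\left(-37,-19 \right)}\right)^{2} = \left(1289 - \frac{1}{2}\right)^{2} = \left(\frac{2577}{2}\right)^{2} = \frac{6640929}{4}$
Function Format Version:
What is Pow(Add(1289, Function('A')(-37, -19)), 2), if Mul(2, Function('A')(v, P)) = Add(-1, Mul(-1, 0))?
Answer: Rational(6640929, 4) ≈ 1.6602e+6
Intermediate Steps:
Function('A')(v, P) = Rational(-1, 2) (Function('A')(v, P) = Mul(Rational(1, 2), Add(-1, Mul(-1, 0))) = Mul(Rational(1, 2), Add(-1, 0)) = Mul(Rational(1, 2), -1) = Rational(-1, 2))
Pow(Add(1289, Function('A')(-37, -19)), 2) = Pow(Add(1289, Rational(-1, 2)), 2) = Pow(Rational(2577, 2), 2) = Rational(6640929, 4)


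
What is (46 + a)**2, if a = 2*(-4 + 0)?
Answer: 1444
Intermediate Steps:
a = -8 (a = 2*(-4) = -8)
(46 + a)**2 = (46 - 8)**2 = 38**2 = 1444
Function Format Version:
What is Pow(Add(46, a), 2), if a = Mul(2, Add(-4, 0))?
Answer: 1444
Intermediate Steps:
a = -8 (a = Mul(2, -4) = -8)
Pow(Add(46, a), 2) = Pow(Add(46, -8), 2) = Pow(38, 2) = 1444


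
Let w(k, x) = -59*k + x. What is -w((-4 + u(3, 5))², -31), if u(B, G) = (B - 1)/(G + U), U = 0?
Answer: 19891/25 ≈ 795.64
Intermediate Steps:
u(B, G) = (-1 + B)/G (u(B, G) = (B - 1)/(G + 0) = (-1 + B)/G)
w(k, x) = x - 59*k
-w((-4 + u(3, 5))², -31) = -(-31 - 59*(-4 + (-1 + 3)/5)²) = -(-31 - 59*(-4 + (⅕)*2)²) = -(-31 - 59*(-4 + ⅖)²) = -(-31 - 59*(-18/5)²) = -(-31 - 59*324/25) = -(-31 - 19116/25) = -1*(-19891/25) = 19891/25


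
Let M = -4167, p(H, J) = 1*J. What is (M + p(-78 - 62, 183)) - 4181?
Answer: -8165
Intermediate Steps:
p(H, J) = J
(M + p(-78 - 62, 183)) - 4181 = (-4167 + 183) - 4181 = -3984 - 4181 = -8165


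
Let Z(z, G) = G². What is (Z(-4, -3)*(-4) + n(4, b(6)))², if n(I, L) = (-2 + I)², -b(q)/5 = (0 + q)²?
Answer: 1024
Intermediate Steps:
b(q) = -5*q² (b(q) = -5*(0 + q)² = -5*q²)
(Z(-4, -3)*(-4) + n(4, b(6)))² = ((-3)²*(-4) + (-2 + 4)²)² = (9*(-4) + 2²)² = (-36 + 4)² = (-32)² = 1024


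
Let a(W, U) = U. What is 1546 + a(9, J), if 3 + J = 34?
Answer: 1577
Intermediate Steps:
J = 31 (J = -3 + 34 = 31)
1546 + a(9, J) = 1546 + 31 = 1577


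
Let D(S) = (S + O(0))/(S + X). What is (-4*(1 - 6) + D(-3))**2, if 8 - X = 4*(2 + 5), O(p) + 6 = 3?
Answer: 217156/529 ≈ 410.50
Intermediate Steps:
O(p) = -3 (O(p) = -6 + 3 = -3)
X = -20 (X = 8 - 4*(2 + 5) = 8 - 4*7 = 8 - 1*28 = 8 - 28 = -20)
D(S) = (-3 + S)/(-20 + S) (D(S) = (S - 3)/(S - 20) = (-3 + S)/(-20 + S))
(-4*(1 - 6) + D(-3))**2 = (-4*(1 - 6) + (-3 - 3)/(-20 - 3))**2 = (-4*(-5) - 6/(-23))**2 = (20 - 1/23*(-6))**2 = (20 + 6/23)**2 = (466/23)**2 = 217156/529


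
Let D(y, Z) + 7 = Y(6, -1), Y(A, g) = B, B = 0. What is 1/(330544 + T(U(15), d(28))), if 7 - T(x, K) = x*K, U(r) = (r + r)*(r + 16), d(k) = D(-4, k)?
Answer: 1/337061 ≈ 2.9668e-6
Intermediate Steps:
Y(A, g) = 0
D(y, Z) = -7 (D(y, Z) = -7 + 0 = -7)
d(k) = -7
U(r) = 2*r*(16 + r) (U(r) = (2*r)*(16 + r) = 2*r*(16 + r))
T(x, K) = 7 - K*x (T(x, K) = 7 - x*K = 7 - K*x)
1/(330544 + T(U(15), d(28))) = 1/(330544 + (7 - 1*(-7)*2*15*(16 + 15))) = 1/(330544 + (7 - 1*(-7)*2*15*31)) = 1/(330544 + (7 - 1*(-7)*930)) = 1/(330544 + (7 + 6510)) = 1/(330544 + 6517) = 1/337061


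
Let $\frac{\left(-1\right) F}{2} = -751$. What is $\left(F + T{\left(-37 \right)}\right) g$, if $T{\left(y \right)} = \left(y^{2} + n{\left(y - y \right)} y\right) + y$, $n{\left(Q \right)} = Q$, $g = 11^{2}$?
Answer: $342914$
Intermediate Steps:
$g = 121$
$F = 1502$ ($F = \left(-2\right) \left(-751\right) = 1502$)
$T{\left(y \right)} = y + y^{2}$ ($T{\left(y \right)} = \left(y^{2} + \left(y - y\right) y\right) + y = \left(y^{2} + 0 y\right) + y = \left(y^{2} + 0\right) + y = y^{2} + y = y + y^{2}$)
$\left(F + T{\left(-37 \right)}\right) g = \left(1502 - 37 \left(1 - 37\right)\right) 121 = \left(1502 - -1332\right) 121 = \left(1502 + 1332\right) 121 = 2834 \cdot 121 = 342914$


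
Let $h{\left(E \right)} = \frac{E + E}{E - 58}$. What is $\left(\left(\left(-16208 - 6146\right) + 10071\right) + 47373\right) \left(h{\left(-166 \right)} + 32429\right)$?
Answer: $\frac{31863597315}{28} \approx 1.138 \cdot 10^{9}$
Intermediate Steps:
$h{\left(E \right)} = \frac{2 E}{-58 + E}$
$\left(\left(\left(-16208 - 6146\right) + 10071\right) + 47373\right) \left(h{\left(-166 \right)} + 32429\right) = \left(\left(\left(-16208 - 6146\right) + 10071\right) + 47373\right) \left(2 \left(-166\right) \frac{1}{-58 - 166} + 32429\right) = \left(\left(-22354 + 10071\right) + 47373\right) \left(2 \left(-166\right) \frac{1}{-224} + 32429\right) = \left(-12283 + 47373\right) \left(2 \left(-166\right) \left(- \frac{1}{224}\right) + 32429\right) = 35090 \left(\frac{83}{56} + 32429\right) = 35090 \cdot \frac{1816107}{56} = \frac{31863597315}{28}$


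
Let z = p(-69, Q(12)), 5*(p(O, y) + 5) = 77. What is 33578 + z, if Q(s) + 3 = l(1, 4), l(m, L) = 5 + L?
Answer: 167942/5 ≈ 33588.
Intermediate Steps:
Q(s) = 6 (Q(s) = -3 + (5 + 4) = -3 + 9 = 6)
p(O, y) = 52/5 (p(O, y) = -5 + (⅕)*77 = -5 + 77/5 = 52/5)
z = 52/5 ≈ 10.400
33578 + z = 33578 + 52/5 = 167942/5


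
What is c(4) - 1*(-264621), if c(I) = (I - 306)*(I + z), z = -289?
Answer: 350691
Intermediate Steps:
c(I) = (-306 + I)*(-289 + I) (c(I) = (I - 306)*(I - 289) = (-306 + I)*(-289 + I))
c(4) - 1*(-264621) = (88434 + 4² - 595*4) - 1*(-264621) = (88434 + 16 - 2380) + 264621 = 86070 + 264621 = 350691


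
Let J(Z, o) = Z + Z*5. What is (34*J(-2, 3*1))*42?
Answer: -17136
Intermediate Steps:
J(Z, o) = 6*Z (J(Z, o) = Z + 5*Z = 6*Z)
(34*J(-2, 3*1))*42 = (34*(6*(-2)))*42 = (34*(-12))*42 = -408*42 = -17136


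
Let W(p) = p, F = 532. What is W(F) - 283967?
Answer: -283435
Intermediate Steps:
W(F) - 283967 = 532 - 283967 = -283435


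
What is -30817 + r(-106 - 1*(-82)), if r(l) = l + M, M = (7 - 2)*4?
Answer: -30821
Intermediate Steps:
M = 20 (M = 5*4 = 20)
r(l) = 20 + l (r(l) = l + 20 = 20 + l)
-30817 + r(-106 - 1*(-82)) = -30817 + (20 + (-106 - 1*(-82))) = -30817 + (20 + (-106 + 82)) = -30817 + (20 - 24) = -30817 - 4 = -30821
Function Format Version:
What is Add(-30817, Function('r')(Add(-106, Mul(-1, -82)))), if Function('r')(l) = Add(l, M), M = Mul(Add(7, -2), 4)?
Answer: -30821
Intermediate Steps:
M = 20 (M = Mul(5, 4) = 20)
Function('r')(l) = Add(20, l) (Function('r')(l) = Add(l, 20) = Add(20, l))
Add(-30817, Function('r')(Add(-106, Mul(-1, -82)))) = Add(-30817, Add(20, Add(-106, Mul(-1, -82)))) = Add(-30817, Add(20, Add(-106, 82))) = Add(-30817, Add(20, -24)) = Add(-30817, -4) = -30821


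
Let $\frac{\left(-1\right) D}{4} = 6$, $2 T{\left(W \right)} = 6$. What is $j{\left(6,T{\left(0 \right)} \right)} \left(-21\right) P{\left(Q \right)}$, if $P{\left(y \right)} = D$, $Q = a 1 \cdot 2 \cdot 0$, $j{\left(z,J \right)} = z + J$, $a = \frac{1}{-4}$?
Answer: $4536$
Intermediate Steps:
$T{\left(W \right)} = 3$ ($T{\left(W \right)} = \frac{1}{2} \cdot 6 = 3$)
$a = - \frac{1}{4} \approx -0.25$
$j{\left(z,J \right)} = J + z$
$Q = 0$ ($Q = - \frac{1 \cdot 2}{4} \cdot 0 = \left(- \frac{1}{4}\right) 2 \cdot 0 = \left(- \frac{1}{2}\right) 0 = 0$)
$D = -24$ ($D = \left(-4\right) 6 = -24$)
$P{\left(y \right)} = -24$
$j{\left(6,T{\left(0 \right)} \right)} \left(-21\right) P{\left(Q \right)} = \left(3 + 6\right) \left(-21\right) \left(-24\right) = 9 \left(-21\right) \left(-24\right) = \left(-189\right) \left(-24\right) = 4536$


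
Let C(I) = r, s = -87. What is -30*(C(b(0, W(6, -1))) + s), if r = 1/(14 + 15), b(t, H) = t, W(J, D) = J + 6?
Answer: 75660/29 ≈ 2609.0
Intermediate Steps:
W(J, D) = 6 + J
r = 1/29 ≈ 0.034483
C(I) = 1/29
-30*(C(b(0, W(6, -1))) + s) = -30*(1/29 - 87) = -30*(-2522/29) = 75660/29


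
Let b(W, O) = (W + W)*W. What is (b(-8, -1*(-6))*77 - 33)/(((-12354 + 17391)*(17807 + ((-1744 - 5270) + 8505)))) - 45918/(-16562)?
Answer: 2231788577197/804946539306 ≈ 2.7726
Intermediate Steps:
b(W, O) = 2*W² (b(W, O) = (2*W)*W = 2*W²)
(b(-8, -1*(-6))*77 - 33)/(((-12354 + 17391)*(17807 + ((-1744 - 5270) + 8505)))) - 45918/(-16562) = ((2*(-8)²)*77 - 33)/(((-12354 + 17391)*(17807 + ((-1744 - 5270) + 8505)))) - 45918/(-16562) = ((2*64)*77 - 33)/((5037*(17807 + (-7014 + 8505)))) - 45918*(-1/16562) = (128*77 - 33)/((5037*(17807 + 1491))) + 22959/8281 = (9856 - 33)/((5037*19298)) + 22959/8281 = 9823/97204026 + 22959/8281 = 2231788577197/804946539306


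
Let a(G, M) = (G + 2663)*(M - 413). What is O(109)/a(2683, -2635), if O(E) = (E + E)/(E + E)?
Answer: -1/16294608 ≈ -6.1370e-8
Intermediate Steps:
a(G, M) = (-413 + M)*(2663 + G) (a(G, M) = (2663 + G)*(-413 + M) = (-413 + M)*(2663 + G))
O(E) = 1 (O(E) = (2*E)/((2*E)) = (2*E)*(1/(2*E)) = 1)
O(109)/a(2683, -2635) = 1/(-1099819 - 413*2683 + 2663*(-2635) + 2683*(-2635)) = 1/(-1099819 - 1108079 - 7017005 - 7069705) = 1/(-16294608) = 1*(-1/16294608) = -1/16294608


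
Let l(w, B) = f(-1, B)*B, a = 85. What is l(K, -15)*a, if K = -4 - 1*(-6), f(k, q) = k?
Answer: 1275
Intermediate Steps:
K = 2 (K = -4 + 6 = 2)
l(w, B) = -B
l(K, -15)*a = -1*(-15)*85 = 15*85 = 1275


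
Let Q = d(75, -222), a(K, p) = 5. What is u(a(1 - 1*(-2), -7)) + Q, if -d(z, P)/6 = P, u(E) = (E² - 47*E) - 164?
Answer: 958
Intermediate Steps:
u(E) = -164 + E² - 47*E
d(z, P) = -6*P
Q = 1332 (Q = -6*(-222) = 1332)
u(a(1 - 1*(-2), -7)) + Q = (-164 + 5² - 47*5) + 1332 = (-164 + 25 - 235) + 1332 = -374 + 1332 = 958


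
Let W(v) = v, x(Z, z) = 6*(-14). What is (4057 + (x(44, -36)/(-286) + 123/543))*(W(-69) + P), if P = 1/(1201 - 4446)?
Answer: -23514786349176/83990335 ≈ -2.7997e+5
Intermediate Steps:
P = -1/3245 (P = 1/(-3245) = -1/3245 ≈ -0.00030817)
x(Z, z) = -84
(4057 + (x(44, -36)/(-286) + 123/543))*(W(-69) + P) = (4057 + (-84/(-286) + 123/543))*(-69 - 1/3245) = (4057 + (-84*(-1/286) + 123*(1/543)))*(-223906/3245) = (4057 + (42/143 + 41/181))*(-223906/3245) = (4057 + 13465/25883)*(-223906/3245) = (105020796/25883)*(-223906/3245) = -23514786349176/83990335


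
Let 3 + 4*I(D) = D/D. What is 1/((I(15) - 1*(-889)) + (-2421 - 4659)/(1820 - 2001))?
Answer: 362/335797 ≈ 0.0010780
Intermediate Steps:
I(D) = -½ (I(D) = -¾ + (D/D)/4 = -¾ + (¼)*1 = -¾ + ¼ = -½)
1/((I(15) - 1*(-889)) + (-2421 - 4659)/(1820 - 2001)) = 1/((-½ - 1*(-889)) + (-2421 - 4659)/(1820 - 2001)) = 1/((-½ + 889) - 7080/(-181)) = 1/(1777/2 - 7080*(-1/181)) = 1/(1777/2 + 7080/181) = 1/(335797/362) = 362/335797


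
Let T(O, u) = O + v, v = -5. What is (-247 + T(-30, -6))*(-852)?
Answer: 240264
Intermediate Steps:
T(O, u) = -5 + O (T(O, u) = O - 5 = -5 + O)
(-247 + T(-30, -6))*(-852) = (-247 + (-5 - 30))*(-852) = (-247 - 35)*(-852) = -282*(-852) = 240264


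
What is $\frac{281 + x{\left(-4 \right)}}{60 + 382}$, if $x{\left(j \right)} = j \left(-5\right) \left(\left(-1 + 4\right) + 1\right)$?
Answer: $\frac{361}{442} \approx 0.81674$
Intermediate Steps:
$x{\left(j \right)} = - 20 j$ ($x{\left(j \right)} = - 5 j \left(3 + 1\right) = - 5 j 4 = - 20 j$)
$\frac{281 + x{\left(-4 \right)}}{60 + 382} = \frac{281 - -80}{60 + 382} = \frac{281 + 80}{442} = 361 \cdot \frac{1}{442} = \frac{361}{442}$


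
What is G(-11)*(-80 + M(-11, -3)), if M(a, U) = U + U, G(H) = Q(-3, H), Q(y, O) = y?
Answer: 258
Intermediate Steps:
G(H) = -3
M(a, U) = 2*U
G(-11)*(-80 + M(-11, -3)) = -3*(-80 + 2*(-3)) = -3*(-80 - 6) = -3*(-86) = 258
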